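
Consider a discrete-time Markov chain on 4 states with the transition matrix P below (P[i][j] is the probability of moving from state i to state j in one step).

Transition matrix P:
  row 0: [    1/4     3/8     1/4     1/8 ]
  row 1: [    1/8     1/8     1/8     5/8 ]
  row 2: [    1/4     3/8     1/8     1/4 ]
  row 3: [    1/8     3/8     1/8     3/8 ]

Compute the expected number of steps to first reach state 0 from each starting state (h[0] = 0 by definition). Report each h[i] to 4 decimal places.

First-step conditioning: h[0] = 0; for i ≠ 0, h[i] = 1 + Σ_k P[i][k]·h[k].
  h[1] = 1 + 1/8·h[1] + 1/8·h[2] + 5/8·h[3]
  h[2] = 1 + 3/8·h[1] + 1/8·h[2] + 1/4·h[3]
  h[3] = 1 + 3/8·h[1] + 1/8·h[2] + 3/8·h[3]
Solving the 3×3 linear system over states ≠ 0 gives exactly h = [0, 64/9, 56/9, 64/9] (h[0] = 0 is the target).

h = [0.0000, 7.1111, 6.2222, 7.1111]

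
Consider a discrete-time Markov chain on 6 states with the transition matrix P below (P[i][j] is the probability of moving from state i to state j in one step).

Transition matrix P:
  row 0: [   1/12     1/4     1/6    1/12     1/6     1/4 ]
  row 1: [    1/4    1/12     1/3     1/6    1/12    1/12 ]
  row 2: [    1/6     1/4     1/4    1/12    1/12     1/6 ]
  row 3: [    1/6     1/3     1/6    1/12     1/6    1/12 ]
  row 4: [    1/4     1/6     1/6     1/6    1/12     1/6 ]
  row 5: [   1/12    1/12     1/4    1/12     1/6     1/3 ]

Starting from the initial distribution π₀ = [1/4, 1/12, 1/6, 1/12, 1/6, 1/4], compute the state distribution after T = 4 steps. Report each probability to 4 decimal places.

t=0: π = [0.2500, 0.0833, 0.1667, 0.0833, 0.1667, 0.2500]
t=1: π = [0.1458, 0.1875, 0.2153, 0.1042, 0.1319, 0.2153]
t=2: π = [0.1632, 0.1806, 0.2338, 0.1100, 0.1221, 0.1904]
t=3: π = [0.1624, 0.1872, 0.2321, 0.1086, 0.1220, 0.1878]
t=4: π = [0.1632, 0.1864, 0.2329, 0.1091, 0.1216, 0.1869]

π = [0.1632, 0.1864, 0.2329, 0.1091, 0.1216, 0.1869]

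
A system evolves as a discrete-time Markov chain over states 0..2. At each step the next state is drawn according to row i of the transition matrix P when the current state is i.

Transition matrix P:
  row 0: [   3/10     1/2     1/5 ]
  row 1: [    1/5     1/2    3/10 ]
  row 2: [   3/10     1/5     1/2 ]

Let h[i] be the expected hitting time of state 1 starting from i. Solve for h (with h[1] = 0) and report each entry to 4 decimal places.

First-step conditioning: h[1] = 0; for i ≠ 1, h[i] = 1 + Σ_k P[i][k]·h[k].
  h[0] = 1 + 3/10·h[0] + 1/5·h[2]
  h[2] = 1 + 3/10·h[0] + 1/2·h[2]
Solving the 2×2 linear system over states ≠ 1 gives exactly h = [70/29, 0, 100/29] (h[1] = 0 is the target).

h = [2.4138, 0.0000, 3.4483]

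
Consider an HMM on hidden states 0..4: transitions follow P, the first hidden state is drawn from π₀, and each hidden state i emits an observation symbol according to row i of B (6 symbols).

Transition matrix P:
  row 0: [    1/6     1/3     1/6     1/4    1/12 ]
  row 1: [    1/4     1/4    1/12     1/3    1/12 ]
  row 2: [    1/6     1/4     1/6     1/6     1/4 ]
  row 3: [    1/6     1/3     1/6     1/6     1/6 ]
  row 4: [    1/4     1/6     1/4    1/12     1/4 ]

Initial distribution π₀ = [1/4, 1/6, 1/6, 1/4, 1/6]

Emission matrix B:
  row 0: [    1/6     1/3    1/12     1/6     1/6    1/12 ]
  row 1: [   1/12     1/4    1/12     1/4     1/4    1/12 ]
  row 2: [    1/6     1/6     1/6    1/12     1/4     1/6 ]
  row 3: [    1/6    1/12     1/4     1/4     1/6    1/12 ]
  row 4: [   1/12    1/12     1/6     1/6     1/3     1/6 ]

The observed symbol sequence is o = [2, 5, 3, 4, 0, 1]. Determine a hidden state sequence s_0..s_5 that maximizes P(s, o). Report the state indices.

t=0: δ = [2.083e-02, 1.389e-02, 2.778e-02, 6.250e-02, 2.778e-02]  (obs o_0=2)
t=1: δ = [8.681e-04, 1.736e-03, 1.736e-03, 8.681e-04, 1.736e-03]  ψ = [3, 3, 3, 3, 3]  (obs o_1=5)
t=2: δ = [7.234e-05, 1.085e-04, 3.617e-05, 1.447e-04, 7.234e-05]  ψ = [1, 1, 4, 1, 2]  (obs o_2=3)
t=3: δ = [4.521e-06, 1.206e-05, 6.028e-06, 6.028e-06, 8.038e-06]  ψ = [1, 3, 3, 1, 3]  (obs o_3=4)
t=4: δ = [5.023e-07, 2.512e-07, 3.349e-07, 6.698e-07, 1.674e-07]  ψ = [1, 1, 4, 1, 4]  (obs o_4=0)
t=5: δ = [3.721e-08, 5.582e-08, 1.861e-08, 1.047e-08, 9.303e-09]  ψ = [3, 3, 3, 0, 3]  (obs o_5=1)
backtrack: best end state = 1; path = [3, 1, 3, 1, 3, 1]

path = [3, 1, 3, 1, 3, 1]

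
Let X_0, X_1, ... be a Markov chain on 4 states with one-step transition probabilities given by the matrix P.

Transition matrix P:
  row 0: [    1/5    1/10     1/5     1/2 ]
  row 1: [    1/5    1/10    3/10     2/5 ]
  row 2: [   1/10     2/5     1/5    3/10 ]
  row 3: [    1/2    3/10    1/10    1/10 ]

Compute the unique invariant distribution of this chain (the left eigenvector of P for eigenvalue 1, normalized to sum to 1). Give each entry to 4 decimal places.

π = [0.2752, 0.2200, 0.1906, 0.3142]

Balance equations π_j = Σ_i π_i·P[i][j]:
  π_0 = 1/5·π_0 + 1/5·π_1 + 1/10·π_2 + 1/2·π_3
  π_1 = 1/10·π_0 + 1/10·π_1 + 2/5·π_2 + 3/10·π_3
  π_2 = 1/5·π_0 + 3/10·π_1 + 1/5·π_2 + 1/10·π_3
  normalize: π_0 + π_1 + π_2 + π_3 = 1
Solving the linear system gives exactly π = [374/1359, 299/1359, 259/1359, 427/1359].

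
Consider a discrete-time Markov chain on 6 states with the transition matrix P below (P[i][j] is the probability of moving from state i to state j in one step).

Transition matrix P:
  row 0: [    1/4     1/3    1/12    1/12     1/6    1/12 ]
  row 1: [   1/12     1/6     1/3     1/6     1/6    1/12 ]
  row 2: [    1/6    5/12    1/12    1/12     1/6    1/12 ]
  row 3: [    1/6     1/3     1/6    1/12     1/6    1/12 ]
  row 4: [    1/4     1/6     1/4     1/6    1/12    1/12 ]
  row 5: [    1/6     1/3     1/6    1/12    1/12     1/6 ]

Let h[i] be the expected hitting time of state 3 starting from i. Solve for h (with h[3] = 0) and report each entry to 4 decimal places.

h = [8.4223, 7.8097, 8.3712, 0.0000, 7.8608, 8.4687]

First-step conditioning: h[3] = 0; for i ≠ 3, h[i] = 1 + Σ_k P[i][k]·h[k].
  h[0] = 1 + 1/4·h[0] + 1/3·h[1] + 1/12·h[2] + 1/6·h[4] + 1/12·h[5]
  h[1] = 1 + 1/12·h[0] + 1/6·h[1] + 1/3·h[2] + 1/6·h[4] + 1/12·h[5]
  h[2] = 1 + 1/6·h[0] + 5/12·h[1] + 1/12·h[2] + 1/6·h[4] + 1/12·h[5]
  h[4] = 1 + 1/4·h[0] + 1/6·h[1] + 1/4·h[2] + 1/12·h[4] + 1/12·h[5]
  h[5] = 1 + 1/6·h[0] + 1/3·h[1] + 1/6·h[2] + 1/12·h[4] + 1/6·h[5]
Solving the 5×5 linear system over states ≠ 3 gives exactly h = [3630/431, 3366/431, 3608/431, 0, 3388/431, 3650/431] (h[3] = 0 is the target).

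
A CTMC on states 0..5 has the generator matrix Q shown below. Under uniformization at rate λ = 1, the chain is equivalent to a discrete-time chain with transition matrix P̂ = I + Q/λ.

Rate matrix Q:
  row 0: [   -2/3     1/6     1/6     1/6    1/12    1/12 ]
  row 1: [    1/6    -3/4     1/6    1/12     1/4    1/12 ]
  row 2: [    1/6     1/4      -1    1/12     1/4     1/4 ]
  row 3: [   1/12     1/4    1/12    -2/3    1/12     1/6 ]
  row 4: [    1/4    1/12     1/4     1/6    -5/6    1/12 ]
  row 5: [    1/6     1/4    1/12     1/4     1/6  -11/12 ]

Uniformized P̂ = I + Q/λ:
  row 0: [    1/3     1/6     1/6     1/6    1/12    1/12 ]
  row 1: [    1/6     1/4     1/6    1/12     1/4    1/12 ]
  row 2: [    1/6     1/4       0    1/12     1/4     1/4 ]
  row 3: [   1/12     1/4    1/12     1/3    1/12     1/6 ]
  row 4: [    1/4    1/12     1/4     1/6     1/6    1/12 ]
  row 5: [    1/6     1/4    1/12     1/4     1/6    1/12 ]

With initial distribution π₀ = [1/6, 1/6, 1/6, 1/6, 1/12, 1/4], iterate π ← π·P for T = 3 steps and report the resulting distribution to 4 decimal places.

π = [0.1979, 0.2065, 0.1328, 0.1780, 0.1638, 0.1210]

t=0: π = [0.1667, 0.1667, 0.1667, 0.1667, 0.0833, 0.2500]
t=1: π = [0.1875, 0.2222, 0.1111, 0.1875, 0.1667, 0.1250]
t=2: π = [0.1962, 0.2066, 0.1360, 0.1806, 0.1632, 0.1175]
t=3: π = [0.1979, 0.2065, 0.1328, 0.1780, 0.1638, 0.1210]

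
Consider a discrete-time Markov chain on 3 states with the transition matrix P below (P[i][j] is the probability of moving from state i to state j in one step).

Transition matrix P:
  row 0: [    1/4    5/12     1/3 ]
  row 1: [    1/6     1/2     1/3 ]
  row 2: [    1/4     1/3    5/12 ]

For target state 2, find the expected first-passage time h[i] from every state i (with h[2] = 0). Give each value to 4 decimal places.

h = [3.0000, 3.0000, 0.0000]

First-step conditioning: h[2] = 0; for i ≠ 2, h[i] = 1 + Σ_k P[i][k]·h[k].
  h[0] = 1 + 1/4·h[0] + 5/12·h[1]
  h[1] = 1 + 1/6·h[0] + 1/2·h[1]
Solving the 2×2 linear system over states ≠ 2 gives exactly h = [3, 3, 0] (h[2] = 0 is the target).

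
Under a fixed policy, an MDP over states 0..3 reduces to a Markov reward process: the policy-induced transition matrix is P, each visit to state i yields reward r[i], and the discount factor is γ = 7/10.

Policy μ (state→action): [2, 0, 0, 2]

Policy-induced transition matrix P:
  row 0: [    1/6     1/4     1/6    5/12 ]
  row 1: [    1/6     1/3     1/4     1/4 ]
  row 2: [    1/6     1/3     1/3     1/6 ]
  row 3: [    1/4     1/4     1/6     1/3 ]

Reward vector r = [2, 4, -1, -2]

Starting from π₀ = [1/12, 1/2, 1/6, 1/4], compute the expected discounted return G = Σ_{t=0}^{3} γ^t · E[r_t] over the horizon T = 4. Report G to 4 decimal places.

t=0: π = [0.0833, 0.5000, 0.1667, 0.2500], E[r] = 1.5000, γ^t·E[r] = 1.500000, running G = 1.500000
t=1: π = [0.1875, 0.3056, 0.2361, 0.2708], E[r] = 0.8194, γ^t·E[r] = 0.573611, running G = 2.073611
t=2: π = [0.1892, 0.2951, 0.2315, 0.2841], E[r] = 0.7593, γ^t·E[r] = 0.372037, running G = 2.445648
t=3: π = [0.1903, 0.2939, 0.2298, 0.2859], E[r] = 0.7545, γ^t·E[r] = 0.258805, running G = 2.704453

G = 2.7045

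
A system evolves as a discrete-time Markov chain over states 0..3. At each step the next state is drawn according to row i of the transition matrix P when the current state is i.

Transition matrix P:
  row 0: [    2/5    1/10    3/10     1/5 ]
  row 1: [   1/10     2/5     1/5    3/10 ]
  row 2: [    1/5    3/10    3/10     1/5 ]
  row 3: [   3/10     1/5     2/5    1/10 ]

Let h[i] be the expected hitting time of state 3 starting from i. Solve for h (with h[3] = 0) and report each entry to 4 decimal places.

First-step conditioning: h[3] = 0; for i ≠ 3, h[i] = 1 + Σ_k P[i][k]·h[k].
  h[0] = 1 + 2/5·h[0] + 1/10·h[1] + 3/10·h[2]
  h[1] = 1 + 1/10·h[0] + 2/5·h[1] + 1/5·h[2]
  h[2] = 1 + 1/5·h[0] + 3/10·h[1] + 3/10·h[2]
Solving the 3×3 linear system over states ≠ 3 gives exactly h = [9/2, 31/8, 35/8, 0] (h[3] = 0 is the target).

h = [4.5000, 3.8750, 4.3750, 0.0000]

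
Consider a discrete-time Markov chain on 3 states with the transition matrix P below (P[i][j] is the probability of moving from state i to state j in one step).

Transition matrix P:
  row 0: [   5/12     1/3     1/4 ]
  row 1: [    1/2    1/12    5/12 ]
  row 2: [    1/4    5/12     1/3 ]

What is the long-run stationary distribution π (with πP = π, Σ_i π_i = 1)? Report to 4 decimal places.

π = [0.3865, 0.2883, 0.3252]

Balance equations π_j = Σ_i π_i·P[i][j]:
  π_0 = 5/12·π_0 + 1/2·π_1 + 1/4·π_2
  π_1 = 1/3·π_0 + 1/12·π_1 + 5/12·π_2
  normalize: π_0 + π_1 + π_2 = 1
Solving the linear system gives exactly π = [63/163, 47/163, 53/163].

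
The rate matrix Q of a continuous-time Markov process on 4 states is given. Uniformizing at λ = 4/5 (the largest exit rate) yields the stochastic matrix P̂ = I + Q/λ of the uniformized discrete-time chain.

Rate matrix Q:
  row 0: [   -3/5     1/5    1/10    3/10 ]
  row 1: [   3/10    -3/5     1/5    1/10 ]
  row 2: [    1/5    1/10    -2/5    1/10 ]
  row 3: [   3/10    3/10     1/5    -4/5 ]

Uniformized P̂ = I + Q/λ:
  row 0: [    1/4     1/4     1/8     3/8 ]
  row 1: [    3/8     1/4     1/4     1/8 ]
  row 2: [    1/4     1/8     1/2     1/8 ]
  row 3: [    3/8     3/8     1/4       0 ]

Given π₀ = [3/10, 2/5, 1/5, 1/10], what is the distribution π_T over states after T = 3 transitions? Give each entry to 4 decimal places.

π = [0.3025, 0.2379, 0.2813, 0.1783]

t=0: π = [0.3000, 0.4000, 0.2000, 0.1000]
t=1: π = [0.3125, 0.2375, 0.2625, 0.1875]
t=2: π = [0.3031, 0.2406, 0.2766, 0.1797]
t=3: π = [0.3025, 0.2379, 0.2813, 0.1783]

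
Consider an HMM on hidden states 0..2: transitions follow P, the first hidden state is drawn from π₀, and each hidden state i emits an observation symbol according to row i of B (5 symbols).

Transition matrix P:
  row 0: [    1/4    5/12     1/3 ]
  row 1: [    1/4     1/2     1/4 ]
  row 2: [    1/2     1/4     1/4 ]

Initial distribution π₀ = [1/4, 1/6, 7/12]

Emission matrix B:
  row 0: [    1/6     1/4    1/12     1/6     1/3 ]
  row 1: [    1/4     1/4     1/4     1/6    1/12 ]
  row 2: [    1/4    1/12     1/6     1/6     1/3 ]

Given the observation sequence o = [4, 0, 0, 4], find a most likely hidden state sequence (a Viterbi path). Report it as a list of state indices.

t=0: δ = [8.333e-02, 1.389e-02, 1.944e-01]  (obs o_0=4)
t=1: δ = [1.620e-02, 1.215e-02, 1.215e-02]  ψ = [2, 2, 2]  (obs o_1=0)
t=2: δ = [1.013e-03, 1.688e-03, 1.350e-03]  ψ = [2, 0, 0]  (obs o_2=0)
t=3: δ = [2.251e-04, 7.033e-05, 1.407e-04]  ψ = [2, 1, 1]  (obs o_3=4)
backtrack: best end state = 0; path = [2, 0, 2, 0]

path = [2, 0, 2, 0]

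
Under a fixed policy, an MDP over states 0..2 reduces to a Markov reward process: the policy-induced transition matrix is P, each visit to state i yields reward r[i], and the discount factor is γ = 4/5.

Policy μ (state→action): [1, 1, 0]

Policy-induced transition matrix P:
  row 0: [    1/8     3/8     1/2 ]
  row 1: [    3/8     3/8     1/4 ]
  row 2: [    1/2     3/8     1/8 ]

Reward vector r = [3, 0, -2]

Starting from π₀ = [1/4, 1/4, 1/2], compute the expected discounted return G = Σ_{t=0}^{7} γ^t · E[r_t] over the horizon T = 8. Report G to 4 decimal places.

G = 1.1472

t=0: π = [0.2500, 0.2500, 0.5000], E[r] = -0.2500, γ^t·E[r] = -0.250000, running G = -0.250000
t=1: π = [0.3750, 0.3750, 0.2500], E[r] = 0.6250, γ^t·E[r] = 0.500000, running G = 0.250000
t=2: π = [0.3125, 0.3750, 0.3125], E[r] = 0.3125, γ^t·E[r] = 0.200000, running G = 0.450000
t=3: π = [0.3359, 0.3750, 0.2891], E[r] = 0.4297, γ^t·E[r] = 0.220000, running G = 0.670000
t=4: π = [0.3271, 0.3750, 0.2979], E[r] = 0.3857, γ^t·E[r] = 0.158000, running G = 0.828000
t=5: π = [0.3304, 0.3750, 0.2946], E[r] = 0.4022, γ^t·E[r] = 0.131800, running G = 0.959800
t=6: π = [0.3292, 0.3750, 0.2958], E[r] = 0.3960, γ^t·E[r] = 0.103820, running G = 1.063620
t=7: π = [0.3297, 0.3750, 0.2953], E[r] = 0.3984, γ^t·E[r] = 0.083542, running G = 1.147162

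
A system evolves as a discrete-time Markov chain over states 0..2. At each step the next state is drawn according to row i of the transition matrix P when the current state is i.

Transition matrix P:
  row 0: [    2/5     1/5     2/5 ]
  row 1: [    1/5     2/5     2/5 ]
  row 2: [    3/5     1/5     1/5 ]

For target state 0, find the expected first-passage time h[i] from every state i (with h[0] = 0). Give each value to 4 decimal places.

h = [0.0000, 3.0000, 2.0000]

First-step conditioning: h[0] = 0; for i ≠ 0, h[i] = 1 + Σ_k P[i][k]·h[k].
  h[1] = 1 + 2/5·h[1] + 2/5·h[2]
  h[2] = 1 + 1/5·h[1] + 1/5·h[2]
Solving the 2×2 linear system over states ≠ 0 gives exactly h = [0, 3, 2] (h[0] = 0 is the target).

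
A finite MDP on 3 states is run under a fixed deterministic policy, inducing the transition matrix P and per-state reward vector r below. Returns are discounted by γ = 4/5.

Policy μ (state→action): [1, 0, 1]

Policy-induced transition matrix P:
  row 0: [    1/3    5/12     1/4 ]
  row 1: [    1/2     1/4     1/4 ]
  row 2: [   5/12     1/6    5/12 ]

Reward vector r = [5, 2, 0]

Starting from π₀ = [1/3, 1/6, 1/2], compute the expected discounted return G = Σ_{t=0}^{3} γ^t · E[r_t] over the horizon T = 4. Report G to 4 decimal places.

t=0: π = [0.3333, 0.1667, 0.5000], E[r] = 2.0000, γ^t·E[r] = 2.000000, running G = 2.000000
t=1: π = [0.4028, 0.2639, 0.3333], E[r] = 2.5417, γ^t·E[r] = 2.033333, running G = 4.033333
t=2: π = [0.4051, 0.2894, 0.3056], E[r] = 2.6042, γ^t·E[r] = 1.666667, running G = 5.700000
t=3: π = [0.4070, 0.2921, 0.3009], E[r] = 2.6192, γ^t·E[r] = 1.341037, running G = 7.041037

G = 7.0410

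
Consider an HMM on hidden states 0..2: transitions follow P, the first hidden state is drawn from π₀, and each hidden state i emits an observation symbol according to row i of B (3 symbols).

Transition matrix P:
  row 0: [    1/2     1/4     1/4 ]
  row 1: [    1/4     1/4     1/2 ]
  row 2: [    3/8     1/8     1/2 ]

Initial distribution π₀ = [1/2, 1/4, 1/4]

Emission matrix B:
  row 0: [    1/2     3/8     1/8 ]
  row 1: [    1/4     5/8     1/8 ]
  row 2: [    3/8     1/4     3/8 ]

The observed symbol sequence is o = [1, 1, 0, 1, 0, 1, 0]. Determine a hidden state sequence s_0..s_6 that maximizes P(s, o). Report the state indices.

path = [0, 0, 0, 0, 0, 0, 0]

t=0: δ = [1.875e-01, 1.562e-01, 6.250e-02]  (obs o_0=1)
t=1: δ = [3.516e-02, 2.930e-02, 1.953e-02]  ψ = [0, 0, 1]  (obs o_1=1)
t=2: δ = [8.789e-03, 2.197e-03, 5.493e-03]  ψ = [0, 0, 1]  (obs o_2=0)
t=3: δ = [1.648e-03, 1.373e-03, 6.866e-04]  ψ = [0, 0, 2]  (obs o_3=1)
t=4: δ = [4.120e-04, 1.030e-04, 2.575e-04]  ψ = [0, 0, 1]  (obs o_4=0)
t=5: δ = [7.725e-05, 6.437e-05, 3.219e-05]  ψ = [0, 0, 2]  (obs o_5=1)
t=6: δ = [1.931e-05, 4.828e-06, 1.207e-05]  ψ = [0, 0, 1]  (obs o_6=0)
backtrack: best end state = 0; path = [0, 0, 0, 0, 0, 0, 0]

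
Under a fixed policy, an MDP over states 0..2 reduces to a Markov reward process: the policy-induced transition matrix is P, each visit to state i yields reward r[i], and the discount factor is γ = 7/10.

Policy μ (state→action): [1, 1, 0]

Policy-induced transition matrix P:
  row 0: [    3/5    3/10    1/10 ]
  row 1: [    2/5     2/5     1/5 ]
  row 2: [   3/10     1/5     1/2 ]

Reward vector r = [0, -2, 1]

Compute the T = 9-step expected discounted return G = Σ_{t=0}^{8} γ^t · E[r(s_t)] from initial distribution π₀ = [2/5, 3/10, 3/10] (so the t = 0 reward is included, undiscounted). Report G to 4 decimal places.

G = -1.1313

t=0: π = [0.4000, 0.3000, 0.3000], E[r] = -0.3000, γ^t·E[r] = -0.300000, running G = -0.300000
t=1: π = [0.4500, 0.3000, 0.2500], E[r] = -0.3500, γ^t·E[r] = -0.245000, running G = -0.545000
t=2: π = [0.4650, 0.3050, 0.2300], E[r] = -0.3800, γ^t·E[r] = -0.186200, running G = -0.731200
t=3: π = [0.4700, 0.3075, 0.2225], E[r] = -0.3925, γ^t·E[r] = -0.134628, running G = -0.865828
t=4: π = [0.4718, 0.3085, 0.2198], E[r] = -0.3973, γ^t·E[r] = -0.095380, running G = -0.961207
t=5: π = [0.4724, 0.3089, 0.2188], E[r] = -0.3990, γ^t·E[r] = -0.067060, running G = -1.028267
t=6: π = [0.4726, 0.3090, 0.2184], E[r] = -0.3996, γ^t·E[r] = -0.047017, running G = -1.075284
t=7: π = [0.4727, 0.3091, 0.2183], E[r] = -0.3999, γ^t·E[r] = -0.032931, running G = -1.108215
t=8: π = [0.4727, 0.3091, 0.2182], E[r] = -0.4000, γ^t·E[r] = -0.023056, running G = -1.131271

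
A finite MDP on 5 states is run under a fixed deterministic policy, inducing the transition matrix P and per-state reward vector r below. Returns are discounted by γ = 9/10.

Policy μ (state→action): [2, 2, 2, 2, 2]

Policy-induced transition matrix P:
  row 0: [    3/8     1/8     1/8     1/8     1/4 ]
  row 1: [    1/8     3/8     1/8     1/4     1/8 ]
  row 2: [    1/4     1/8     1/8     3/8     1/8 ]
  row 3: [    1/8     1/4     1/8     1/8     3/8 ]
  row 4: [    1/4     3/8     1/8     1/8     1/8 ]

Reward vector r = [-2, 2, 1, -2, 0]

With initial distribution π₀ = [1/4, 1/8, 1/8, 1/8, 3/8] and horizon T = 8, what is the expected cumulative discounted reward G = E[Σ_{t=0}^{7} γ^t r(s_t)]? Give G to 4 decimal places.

t=0: π = [0.2500, 0.1250, 0.1250, 0.1250, 0.3750], E[r] = -0.3750, γ^t·E[r] = -0.375000, running G = -0.375000
t=1: π = [0.2500, 0.2656, 0.1250, 0.1719, 0.1875], E[r] = -0.1875, γ^t·E[r] = -0.168750, running G = -0.543750
t=2: π = [0.2266, 0.2598, 0.1250, 0.1895, 0.1992], E[r] = -0.1875, γ^t·E[r] = -0.151875, running G = -0.695625
t=3: π = [0.2222, 0.2634, 0.1250, 0.1887, 0.2007], E[r] = -0.1699, γ^t·E[r] = -0.123873, running G = -0.819498
t=4: π = [0.2213, 0.2646, 0.1250, 0.1892, 0.2000], E[r] = -0.1666, γ^t·E[r] = -0.109323, running G = -0.928821
t=5: π = [0.2209, 0.2648, 0.1250, 0.1893, 0.2000], E[r] = -0.1659, γ^t·E[r] = -0.097986, running G = -1.026807
t=6: π = [0.2209, 0.2649, 0.1250, 0.1893, 0.1999], E[r] = -0.1657, γ^t·E[r] = -0.088059, running G = -1.114866
t=7: π = [0.2208, 0.2649, 0.1250, 0.1894, 0.1999], E[r] = -0.1656, γ^t·E[r] = -0.079225, running G = -1.194091

G = -1.1941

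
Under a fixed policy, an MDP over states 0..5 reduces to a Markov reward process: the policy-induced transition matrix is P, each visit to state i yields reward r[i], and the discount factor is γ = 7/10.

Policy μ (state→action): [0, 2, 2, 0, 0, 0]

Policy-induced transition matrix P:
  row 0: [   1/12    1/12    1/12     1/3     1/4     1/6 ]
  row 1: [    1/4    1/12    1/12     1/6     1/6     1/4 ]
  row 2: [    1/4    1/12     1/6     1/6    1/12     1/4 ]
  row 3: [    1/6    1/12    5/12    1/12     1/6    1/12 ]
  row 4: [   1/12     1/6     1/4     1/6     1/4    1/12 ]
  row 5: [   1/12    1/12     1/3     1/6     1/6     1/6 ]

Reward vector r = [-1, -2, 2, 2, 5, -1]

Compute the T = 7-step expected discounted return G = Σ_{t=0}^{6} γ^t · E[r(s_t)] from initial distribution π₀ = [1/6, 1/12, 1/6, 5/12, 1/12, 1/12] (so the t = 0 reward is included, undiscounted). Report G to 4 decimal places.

t=0: π = [0.1667, 0.0833, 0.1667, 0.4167, 0.0833, 0.0833], E[r] = 1.1667, γ^t·E[r] = 1.166667, running G = 1.166667
t=1: π = [0.1597, 0.0903, 0.2708, 0.1597, 0.1736, 0.1458], E[r] = 1.2431, γ^t·E[r] = 0.870139, running G = 2.036806
t=2: π = [0.1568, 0.0978, 0.2245, 0.1800, 0.1719, 0.1690], E[r] = 1.1470, γ^t·E[r] = 0.562025, running G = 2.598831
t=3: π = [0.1521, 0.0977, 0.2329, 0.1778, 0.1753, 0.1642], E[r] = 1.1866, γ^t·E[r] = 0.407015, running G = 3.005846
t=4: π = [0.1532, 0.0979, 0.2323, 0.1772, 0.1745, 0.1648], E[r] = 1.1777, γ^t·E[r] = 0.282774, running G = 3.288620
t=5: π = [0.1531, 0.0979, 0.2320, 0.1774, 0.1746, 0.1649], E[r] = 1.1783, γ^t·E[r] = 0.198040, running G = 3.486660
t=6: π = [0.1531, 0.0979, 0.2321, 0.1774, 0.1746, 0.1648], E[r] = 1.1786, γ^t·E[r] = 0.138662, running G = 3.625322

G = 3.6253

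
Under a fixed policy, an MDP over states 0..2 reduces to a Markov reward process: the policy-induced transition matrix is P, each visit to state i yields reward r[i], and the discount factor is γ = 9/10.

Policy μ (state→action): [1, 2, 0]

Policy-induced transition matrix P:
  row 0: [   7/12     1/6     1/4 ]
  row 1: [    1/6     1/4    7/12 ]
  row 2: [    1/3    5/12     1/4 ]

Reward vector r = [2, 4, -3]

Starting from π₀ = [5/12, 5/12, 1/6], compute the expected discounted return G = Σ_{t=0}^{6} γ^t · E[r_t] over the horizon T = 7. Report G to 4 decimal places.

G = 5.3257

t=0: π = [0.4167, 0.4167, 0.1667], E[r] = 2.0000, γ^t·E[r] = 2.000000, running G = 2.000000
t=1: π = [0.3681, 0.2431, 0.3889], E[r] = 0.5417, γ^t·E[r] = 0.487500, running G = 2.487500
t=2: π = [0.3848, 0.2841, 0.3310], E[r] = 0.9132, γ^t·E[r] = 0.739688, running G = 3.227188
t=3: π = [0.3822, 0.2731, 0.3447], E[r] = 0.8226, γ^t·E[r] = 0.599695, running G = 3.826883
t=4: π = [0.3834, 0.2756, 0.3410], E[r] = 0.8460, γ^t·E[r] = 0.555087, running G = 4.381970
t=5: π = [0.3832, 0.2749, 0.3419], E[r] = 0.8404, γ^t·E[r] = 0.496274, running G = 4.878244
t=6: π = [0.3833, 0.2750, 0.3416], E[r] = 0.8419, γ^t·E[r] = 0.447436, running G = 5.325680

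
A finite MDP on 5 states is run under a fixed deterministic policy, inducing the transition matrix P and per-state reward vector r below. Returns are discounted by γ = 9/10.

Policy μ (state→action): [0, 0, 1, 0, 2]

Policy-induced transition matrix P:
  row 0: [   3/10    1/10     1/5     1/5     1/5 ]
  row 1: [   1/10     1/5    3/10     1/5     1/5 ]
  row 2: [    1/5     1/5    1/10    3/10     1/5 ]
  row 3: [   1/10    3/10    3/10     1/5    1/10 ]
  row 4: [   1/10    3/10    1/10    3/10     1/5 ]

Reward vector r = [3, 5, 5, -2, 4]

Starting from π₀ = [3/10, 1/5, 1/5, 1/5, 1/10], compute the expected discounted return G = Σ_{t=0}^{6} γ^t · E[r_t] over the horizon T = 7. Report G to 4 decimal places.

G = 14.9147

t=0: π = [0.3000, 0.2000, 0.2000, 0.2000, 0.1000], E[r] = 2.9000, γ^t·E[r] = 2.900000, running G = 2.900000
t=1: π = [0.1800, 0.2000, 0.2100, 0.2300, 0.1800], E[r] = 2.8500, γ^t·E[r] = 2.565000, running G = 5.465000
t=2: π = [0.1570, 0.2230, 0.2040, 0.2390, 0.1770], E[r] = 2.8360, γ^t·E[r] = 2.297160, running G = 7.762160
t=3: π = [0.1518, 0.2259, 0.2081, 0.2381, 0.1761], E[r] = 2.8536, γ^t·E[r] = 2.080274, running G = 9.842434
t=4: π = [0.1512, 0.2262, 0.2080, 0.2384, 0.1762], E[r] = 2.8525, γ^t·E[r] = 1.871545, running G = 11.713979
t=5: π = [0.1510, 0.2263, 0.2080, 0.2384, 0.1762], E[r] = 2.8529, γ^t·E[r] = 1.684585, running G = 13.398564
t=6: π = [0.1510, 0.2264, 0.2081, 0.2384, 0.1762], E[r] = 2.8529, γ^t·E[r] = 1.516134, running G = 14.914698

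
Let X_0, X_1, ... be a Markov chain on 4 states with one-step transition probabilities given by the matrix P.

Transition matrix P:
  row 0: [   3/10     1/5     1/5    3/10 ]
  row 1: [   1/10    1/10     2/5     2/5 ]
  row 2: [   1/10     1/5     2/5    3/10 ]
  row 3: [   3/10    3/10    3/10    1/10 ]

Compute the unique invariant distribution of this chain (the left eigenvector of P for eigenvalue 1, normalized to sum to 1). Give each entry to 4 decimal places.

Balance equations π_j = Σ_i π_i·P[i][j]:
  π_0 = 3/10·π_0 + 1/10·π_1 + 1/10·π_2 + 3/10·π_3
  π_1 = 1/5·π_0 + 1/10·π_1 + 1/5·π_2 + 3/10·π_3
  π_2 = 1/5·π_0 + 2/5·π_1 + 2/5·π_2 + 3/10·π_3
  normalize: π_0 + π_1 + π_2 + π_3 = 1
Solving the linear system gives exactly π = [201/1048, 27/131, 351/1048, 35/131].

π = [0.1918, 0.2061, 0.3349, 0.2672]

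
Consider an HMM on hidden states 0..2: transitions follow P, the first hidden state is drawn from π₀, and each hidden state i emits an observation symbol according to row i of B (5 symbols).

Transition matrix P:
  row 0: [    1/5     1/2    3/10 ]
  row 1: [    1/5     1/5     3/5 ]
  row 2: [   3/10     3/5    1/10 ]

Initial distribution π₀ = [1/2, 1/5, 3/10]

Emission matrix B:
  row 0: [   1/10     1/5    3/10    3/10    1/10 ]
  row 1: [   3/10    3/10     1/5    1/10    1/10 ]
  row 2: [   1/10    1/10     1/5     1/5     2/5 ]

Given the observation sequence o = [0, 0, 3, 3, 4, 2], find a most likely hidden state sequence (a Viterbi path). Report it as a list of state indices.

t=0: δ = [5.000e-02, 6.000e-02, 3.000e-02]  (obs o_0=0)
t=1: δ = [1.200e-03, 7.500e-03, 3.600e-03]  ψ = [1, 0, 1]  (obs o_1=0)
t=2: δ = [4.500e-04, 2.160e-04, 9.000e-04]  ψ = [1, 2, 1]  (obs o_2=3)
t=3: δ = [8.100e-05, 5.400e-05, 2.700e-05]  ψ = [2, 2, 0]  (obs o_3=3)
t=4: δ = [1.620e-06, 4.050e-06, 1.296e-05]  ψ = [0, 0, 1]  (obs o_4=4)
t=5: δ = [1.166e-06, 1.555e-06, 4.860e-07]  ψ = [2, 2, 1]  (obs o_5=2)
backtrack: best end state = 1; path = [0, 1, 2, 1, 2, 1]

path = [0, 1, 2, 1, 2, 1]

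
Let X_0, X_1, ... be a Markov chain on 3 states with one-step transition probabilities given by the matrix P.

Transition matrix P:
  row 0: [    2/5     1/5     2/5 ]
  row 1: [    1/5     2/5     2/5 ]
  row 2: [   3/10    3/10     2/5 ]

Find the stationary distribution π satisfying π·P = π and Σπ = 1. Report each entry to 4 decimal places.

Balance equations π_j = Σ_i π_i·P[i][j]:
  π_0 = 2/5·π_0 + 1/5·π_1 + 3/10·π_2
  π_1 = 1/5·π_0 + 2/5·π_1 + 3/10·π_2
  normalize: π_0 + π_1 + π_2 = 1
Solving the linear system gives exactly π = [3/10, 3/10, 2/5].

π = [0.3000, 0.3000, 0.4000]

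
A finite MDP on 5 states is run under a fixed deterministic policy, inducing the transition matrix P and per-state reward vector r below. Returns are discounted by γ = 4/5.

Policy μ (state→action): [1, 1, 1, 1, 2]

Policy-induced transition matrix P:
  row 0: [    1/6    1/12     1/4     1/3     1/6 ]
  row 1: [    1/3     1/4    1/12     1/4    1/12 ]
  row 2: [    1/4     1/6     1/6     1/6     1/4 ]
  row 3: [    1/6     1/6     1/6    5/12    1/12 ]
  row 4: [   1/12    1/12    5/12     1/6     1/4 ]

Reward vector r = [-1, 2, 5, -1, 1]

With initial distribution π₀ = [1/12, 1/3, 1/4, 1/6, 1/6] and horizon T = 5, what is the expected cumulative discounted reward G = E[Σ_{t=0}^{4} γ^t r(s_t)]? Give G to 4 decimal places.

G = 4.2228

t=0: π = [0.0833, 0.3333, 0.2500, 0.1667, 0.1667], E[r] = 1.8333, γ^t·E[r] = 1.833333, running G = 1.833333
t=1: π = [0.2292, 0.1736, 0.1875, 0.2500, 0.1597], E[r] = 0.9653, γ^t·E[r] = 0.772222, running G = 2.605556
t=2: π = [0.1979, 0.1487, 0.2112, 0.2818, 0.1603], E[r] = 1.0341, γ^t·E[r] = 0.661852, running G = 3.267407
t=3: π = [0.1957, 0.1492, 0.2108, 0.2825, 0.1617], E[r] = 1.0362, γ^t·E[r] = 0.530519, running G = 3.797926
t=4: π = [0.1956, 0.1493, 0.2110, 0.2823, 0.1617], E[r] = 1.0373, γ^t·E[r] = 0.424872, running G = 4.222798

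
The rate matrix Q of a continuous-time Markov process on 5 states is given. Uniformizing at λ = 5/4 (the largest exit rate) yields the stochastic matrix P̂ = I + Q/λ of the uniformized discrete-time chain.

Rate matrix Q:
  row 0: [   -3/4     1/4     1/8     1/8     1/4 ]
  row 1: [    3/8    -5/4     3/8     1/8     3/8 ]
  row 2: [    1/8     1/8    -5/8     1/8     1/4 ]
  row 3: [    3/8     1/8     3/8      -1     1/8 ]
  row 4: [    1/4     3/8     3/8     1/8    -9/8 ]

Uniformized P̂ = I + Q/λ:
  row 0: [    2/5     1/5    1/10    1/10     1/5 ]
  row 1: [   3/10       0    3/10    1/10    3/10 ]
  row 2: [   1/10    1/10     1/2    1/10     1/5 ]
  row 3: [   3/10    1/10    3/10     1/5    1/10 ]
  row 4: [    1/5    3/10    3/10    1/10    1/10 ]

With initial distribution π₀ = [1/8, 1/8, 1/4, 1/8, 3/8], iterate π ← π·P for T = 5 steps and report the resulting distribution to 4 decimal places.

t=0: π = [0.1250, 0.1250, 0.2500, 0.1250, 0.3750]
t=1: π = [0.2250, 0.1750, 0.3250, 0.1125, 0.1625]
t=2: π = [0.2413, 0.1375, 0.3200, 0.1113, 0.1900]
t=3: π = [0.2411, 0.1484, 0.3158, 0.1111, 0.1836]
t=4: π = [0.2426, 0.1460, 0.3149, 0.1111, 0.1854]
t=5: π = [0.2427, 0.1467, 0.3145, 0.1111, 0.1850]

π = [0.2427, 0.1467, 0.3145, 0.1111, 0.1850]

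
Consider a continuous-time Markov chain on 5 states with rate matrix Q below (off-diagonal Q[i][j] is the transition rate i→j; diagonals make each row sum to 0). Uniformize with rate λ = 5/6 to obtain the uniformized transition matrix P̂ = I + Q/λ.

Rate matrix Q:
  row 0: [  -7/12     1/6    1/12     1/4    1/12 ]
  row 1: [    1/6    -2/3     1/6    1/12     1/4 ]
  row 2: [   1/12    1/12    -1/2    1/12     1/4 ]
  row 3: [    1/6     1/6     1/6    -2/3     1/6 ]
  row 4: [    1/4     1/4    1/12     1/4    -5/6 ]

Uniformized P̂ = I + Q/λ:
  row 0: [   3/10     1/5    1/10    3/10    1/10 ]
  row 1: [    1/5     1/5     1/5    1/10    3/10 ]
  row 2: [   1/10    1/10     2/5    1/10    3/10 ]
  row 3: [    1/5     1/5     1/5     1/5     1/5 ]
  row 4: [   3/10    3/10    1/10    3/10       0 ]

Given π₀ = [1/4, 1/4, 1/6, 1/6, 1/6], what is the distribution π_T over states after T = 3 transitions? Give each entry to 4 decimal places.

t=0: π = [0.2500, 0.2500, 0.1667, 0.1667, 0.1667]
t=1: π = [0.2250, 0.2000, 0.1917, 0.2000, 0.1833]
t=2: π = [0.2217, 0.1992, 0.1975, 0.2017, 0.1800]
t=3: π = [0.2204, 0.1983, 0.1993, 0.2005, 0.1815]

π = [0.2204, 0.1983, 0.1993, 0.2005, 0.1815]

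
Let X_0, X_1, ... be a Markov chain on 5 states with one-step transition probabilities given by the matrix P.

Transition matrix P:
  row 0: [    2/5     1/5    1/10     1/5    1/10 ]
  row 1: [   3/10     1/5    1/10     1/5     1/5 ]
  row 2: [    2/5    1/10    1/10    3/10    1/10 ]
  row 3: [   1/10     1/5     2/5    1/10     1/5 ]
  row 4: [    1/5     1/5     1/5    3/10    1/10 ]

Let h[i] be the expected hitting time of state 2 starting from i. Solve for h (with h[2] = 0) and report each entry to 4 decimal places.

First-step conditioning: h[2] = 0; for i ≠ 2, h[i] = 1 + Σ_k P[i][k]·h[k].
  h[0] = 1 + 2/5·h[0] + 1/5·h[1] + 1/5·h[3] + 1/10·h[4]
  h[1] = 1 + 3/10·h[0] + 1/5·h[1] + 1/5·h[3] + 1/5·h[4]
  h[3] = 1 + 1/10·h[0] + 1/5·h[1] + 1/10·h[3] + 1/5·h[4]
  h[4] = 1 + 1/5·h[0] + 1/5·h[1] + 3/10·h[3] + 1/10·h[4]
Solving the 4×4 linear system over states ≠ 2 gives exactly h = [5450/939, 5380/939, 0, 1300/313, 4750/939] (h[2] = 0 is the target).

h = [5.8040, 5.7295, 0.0000, 4.1534, 5.0586]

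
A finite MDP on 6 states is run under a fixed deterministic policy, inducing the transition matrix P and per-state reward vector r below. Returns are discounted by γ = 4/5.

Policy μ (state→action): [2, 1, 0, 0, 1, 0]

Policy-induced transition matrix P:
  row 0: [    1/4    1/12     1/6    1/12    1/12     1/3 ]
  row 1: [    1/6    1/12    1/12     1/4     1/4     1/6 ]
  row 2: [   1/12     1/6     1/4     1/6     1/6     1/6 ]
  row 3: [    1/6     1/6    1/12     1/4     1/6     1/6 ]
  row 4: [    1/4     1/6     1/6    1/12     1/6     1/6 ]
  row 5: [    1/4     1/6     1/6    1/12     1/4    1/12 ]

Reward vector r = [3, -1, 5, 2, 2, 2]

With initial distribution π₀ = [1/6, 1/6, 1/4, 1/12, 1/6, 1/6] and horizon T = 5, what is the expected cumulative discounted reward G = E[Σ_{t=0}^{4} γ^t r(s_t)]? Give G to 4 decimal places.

t=0: π = [0.1667, 0.1667, 0.2500, 0.0833, 0.1667, 0.1667], E[r] = 2.4167, γ^t·E[r] = 2.416667, running G = 2.416667
t=1: π = [0.1875, 0.1389, 0.1667, 0.1458, 0.1806, 0.1806], E[r] = 2.2708, γ^t·E[r] = 1.816667, running G = 4.233333
t=2: π = [0.1985, 0.1395, 0.1568, 0.1447, 0.1777, 0.1829], E[r] = 2.2506, γ^t·E[r] = 1.440370, running G = 5.673704
t=3: π = [0.2002, 0.1385, 0.1561, 0.1438, 0.1770, 0.1845], E[r] = 2.2528, γ^t·E[r] = 1.153457, running G = 6.827160
t=4: π = [0.2005, 0.1384, 0.1561, 0.1434, 0.1769, 0.1847], E[r] = 2.2536, γ^t·E[r] = 0.923070, running G = 7.750230

G = 7.7502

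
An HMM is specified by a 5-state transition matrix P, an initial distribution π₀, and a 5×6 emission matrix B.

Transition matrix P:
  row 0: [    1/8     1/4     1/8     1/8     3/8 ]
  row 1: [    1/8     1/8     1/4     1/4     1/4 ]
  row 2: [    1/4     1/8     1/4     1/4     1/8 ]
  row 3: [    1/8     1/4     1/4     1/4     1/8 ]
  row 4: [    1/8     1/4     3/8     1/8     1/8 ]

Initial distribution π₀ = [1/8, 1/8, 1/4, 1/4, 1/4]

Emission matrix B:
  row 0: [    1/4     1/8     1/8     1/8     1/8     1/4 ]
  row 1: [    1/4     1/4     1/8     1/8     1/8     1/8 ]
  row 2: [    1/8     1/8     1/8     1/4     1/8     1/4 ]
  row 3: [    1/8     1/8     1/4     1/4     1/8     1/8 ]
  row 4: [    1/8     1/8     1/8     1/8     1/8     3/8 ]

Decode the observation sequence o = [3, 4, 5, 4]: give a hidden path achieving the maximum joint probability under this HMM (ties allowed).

t=0: δ = [1.562e-02, 1.562e-02, 6.250e-02, 6.250e-02, 3.125e-02]  (obs o_0=3)
t=1: δ = [1.953e-03, 1.953e-03, 1.953e-03, 1.953e-03, 9.766e-04]  ψ = [2, 3, 2, 2, 2]  (obs o_1=4)
t=2: δ = [1.221e-04, 6.104e-05, 1.221e-04, 6.104e-05, 2.747e-04]  ψ = [2, 0, 1, 1, 0]  (obs o_2=5)
t=3: δ = [4.292e-06, 8.583e-06, 1.287e-05, 4.292e-06, 5.722e-06]  ψ = [4, 4, 4, 4, 0]  (obs o_3=4)
backtrack: best end state = 2; path = [2, 0, 4, 2]

path = [2, 0, 4, 2]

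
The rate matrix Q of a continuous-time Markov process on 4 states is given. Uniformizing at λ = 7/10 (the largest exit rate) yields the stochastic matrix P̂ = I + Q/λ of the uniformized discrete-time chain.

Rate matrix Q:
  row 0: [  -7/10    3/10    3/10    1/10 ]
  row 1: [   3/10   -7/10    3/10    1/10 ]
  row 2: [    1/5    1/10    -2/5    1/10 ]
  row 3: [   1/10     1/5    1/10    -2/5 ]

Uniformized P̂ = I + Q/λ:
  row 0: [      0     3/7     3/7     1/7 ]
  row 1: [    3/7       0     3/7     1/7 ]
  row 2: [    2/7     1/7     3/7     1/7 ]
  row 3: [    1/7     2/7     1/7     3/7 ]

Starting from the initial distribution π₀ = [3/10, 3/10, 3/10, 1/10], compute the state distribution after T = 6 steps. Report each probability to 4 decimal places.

t=0: π = [0.3000, 0.3000, 0.3000, 0.1000]
t=1: π = [0.2286, 0.2000, 0.4000, 0.1714]
t=2: π = [0.2245, 0.2041, 0.3796, 0.1918]
t=3: π = [0.2233, 0.2052, 0.3738, 0.1977]
t=4: π = [0.2230, 0.2056, 0.3721, 0.1993]
t=5: π = [0.2229, 0.2057, 0.3716, 0.1998]
t=6: π = [0.2229, 0.2057, 0.3715, 0.1999]

π = [0.2229, 0.2057, 0.3715, 0.1999]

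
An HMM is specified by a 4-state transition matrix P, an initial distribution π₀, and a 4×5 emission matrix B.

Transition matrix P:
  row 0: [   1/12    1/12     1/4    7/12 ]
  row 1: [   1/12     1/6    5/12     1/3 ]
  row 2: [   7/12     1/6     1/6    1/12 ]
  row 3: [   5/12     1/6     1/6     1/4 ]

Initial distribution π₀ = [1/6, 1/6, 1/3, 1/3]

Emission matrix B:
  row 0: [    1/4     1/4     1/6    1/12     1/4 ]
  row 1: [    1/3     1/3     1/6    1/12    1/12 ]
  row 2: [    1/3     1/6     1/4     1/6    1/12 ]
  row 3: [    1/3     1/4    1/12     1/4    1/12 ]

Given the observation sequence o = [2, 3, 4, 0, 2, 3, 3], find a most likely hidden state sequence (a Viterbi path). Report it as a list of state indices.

t=0: δ = [2.778e-02, 2.778e-02, 8.333e-02, 2.778e-02]  (obs o_0=2)
t=1: δ = [4.051e-03, 1.157e-03, 2.315e-03, 4.051e-03]  ψ = [2, 2, 2, 0]  (obs o_1=3)
t=2: δ = [4.220e-04, 5.626e-05, 8.439e-05, 1.969e-04]  ψ = [3, 3, 0, 0]  (obs o_2=4)
t=3: δ = [2.051e-05, 1.172e-05, 3.516e-05, 8.205e-05]  ψ = [3, 0, 0, 0]  (obs o_3=0)
t=4: δ = [5.698e-06, 2.279e-06, 3.419e-06, 1.709e-06]  ψ = [3, 3, 3, 3]  (obs o_4=2)
t=5: δ = [1.662e-07, 4.748e-08, 2.374e-07, 8.309e-07]  ψ = [2, 2, 0, 0]  (obs o_5=3)
t=6: δ = [2.885e-08, 1.154e-08, 2.308e-08, 5.193e-08]  ψ = [3, 3, 3, 3]  (obs o_6=3)
backtrack: best end state = 3; path = [0, 3, 0, 3, 0, 3, 3]

path = [0, 3, 0, 3, 0, 3, 3]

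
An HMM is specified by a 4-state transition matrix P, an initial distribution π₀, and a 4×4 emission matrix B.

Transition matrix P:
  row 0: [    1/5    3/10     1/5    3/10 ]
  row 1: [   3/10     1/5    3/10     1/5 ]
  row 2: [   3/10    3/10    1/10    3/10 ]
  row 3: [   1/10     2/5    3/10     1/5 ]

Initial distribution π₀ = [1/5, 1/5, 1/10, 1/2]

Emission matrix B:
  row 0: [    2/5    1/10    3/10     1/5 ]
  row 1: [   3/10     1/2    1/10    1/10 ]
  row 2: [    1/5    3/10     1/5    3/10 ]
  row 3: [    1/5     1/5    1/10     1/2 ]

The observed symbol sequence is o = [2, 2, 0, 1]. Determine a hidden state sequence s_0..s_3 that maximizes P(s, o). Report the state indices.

t=0: δ = [6.000e-02, 2.000e-02, 2.000e-02, 5.000e-02]  (obs o_0=2)
t=1: δ = [3.600e-03, 2.000e-03, 3.000e-03, 1.800e-03]  ψ = [0, 3, 3, 0]  (obs o_1=2)
t=2: δ = [3.600e-04, 3.240e-04, 1.440e-04, 2.160e-04]  ψ = [2, 0, 0, 0]  (obs o_2=0)
t=3: δ = [9.720e-06, 5.400e-05, 2.916e-05, 2.160e-05]  ψ = [1, 0, 1, 0]  (obs o_3=1)
backtrack: best end state = 1; path = [3, 2, 0, 1]

path = [3, 2, 0, 1]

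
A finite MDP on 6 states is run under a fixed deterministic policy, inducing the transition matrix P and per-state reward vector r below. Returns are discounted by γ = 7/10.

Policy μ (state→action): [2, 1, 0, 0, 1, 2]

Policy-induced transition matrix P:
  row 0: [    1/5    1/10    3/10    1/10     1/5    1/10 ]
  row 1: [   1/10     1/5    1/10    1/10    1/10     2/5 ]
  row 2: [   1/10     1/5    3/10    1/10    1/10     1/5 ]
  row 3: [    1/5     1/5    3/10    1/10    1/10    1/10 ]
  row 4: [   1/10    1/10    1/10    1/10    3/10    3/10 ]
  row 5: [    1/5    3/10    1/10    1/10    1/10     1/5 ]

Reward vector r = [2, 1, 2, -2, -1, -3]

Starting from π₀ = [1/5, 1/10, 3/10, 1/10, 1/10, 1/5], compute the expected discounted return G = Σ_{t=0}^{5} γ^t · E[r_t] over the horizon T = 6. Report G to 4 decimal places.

G = -0.0065

t=0: π = [0.2000, 0.1000, 0.3000, 0.1000, 0.1000, 0.2000], E[r] = 0.2000, γ^t·E[r] = 0.200000, running G = 0.200000
t=1: π = [0.1500, 0.1900, 0.2200, 0.1000, 0.1400, 0.2000], E[r] = -0.0100, γ^t·E[r] = -0.007000, running G = 0.193000
t=2: π = [0.1450, 0.1910, 0.1940, 0.1000, 0.1430, 0.2270], E[r] = -0.1550, γ^t·E[r] = -0.075950, running G = 0.117050
t=3: π = [0.1472, 0.1939, 0.1878, 0.1000, 0.1431, 0.2280], E[r] = -0.1632, γ^t·E[r] = -0.055978, running G = 0.061072
t=4: π = [0.1475, 0.1938, 0.1870, 0.1000, 0.1433, 0.2284], E[r] = -0.1656, γ^t·E[r] = -0.039770, running G = 0.021302
t=5: π = [0.1476, 0.1938, 0.1869, 0.1000, 0.1434, 0.2283], E[r] = -0.1657, γ^t·E[r] = -0.027848, running G = -0.006545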